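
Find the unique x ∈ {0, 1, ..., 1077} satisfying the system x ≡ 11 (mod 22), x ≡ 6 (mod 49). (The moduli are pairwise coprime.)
x ≡ 55 (mod 1078); the representative in [0, 1078) is 55

The moduli 22, 49 are pairwise coprime, so by the CRT there is a unique solution mod 22·49 = 1078.
Solve by successive substitution. Start with x ≡ 11 (mod 22).
  Combine with x ≡ 6 (mod 49): write x = 11 + 22·t and require 11 + 22·t ≡ 6 (mod 49), i.e. 22·t ≡ 6 − 11 ≡ 44 (mod 49). Since 22^(−1) ≡ 29 (mod 49), t ≡ 29·44 ≡ 2 (mod 49). So x ≡ 11 + 22·2 = 55 (mod 1078).
Unique solution in [0, 1078): x = 55.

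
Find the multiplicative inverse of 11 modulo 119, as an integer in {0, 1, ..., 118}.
11^(−1) ≡ 65 (mod 119)

Apply the extended Euclidean algorithm to (119, 11), tracking rows (r, s, t) with s·119 + t·11 = r. Each division r_prev = q·r_cur + r_new produces the new row as (previous row) − q·(current row):
  row A: (119, 1, 0)   [1·119 + 0·11 = 119]
  row B: (11, 0, 1)   [0·119 + 1·11 = 11]
  119 = 10·11 + 9   → row C = row A − 10·row B = (9, 1, −10)   [check: 1·119 − 10·11 = 9]
  11 = 1·9 + 2   → row D = row B − 1·row C = (2, −1, 11)   [check: −1·119 + 11·11 = 2]
  9 = 4·2 + 1   → row E = row C − 4·row D = (1, 5, −54)   [check: 5·119 − 54·11 = 1]
  2 = 2·1 + 0   → remainder 0, stop. gcd = 1 (last nonzero row E).
The gcd is 1, so 11 is invertible mod 119. The last nonzero row gives 5·119 − 54·11 = 1, so t = −54. So 11^(−1) ≡ −54 ≡ 65 (mod 119). Verify: 11 · 65 = 715 ≡ 1 (mod 119). ✓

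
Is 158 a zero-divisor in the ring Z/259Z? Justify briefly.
NO

gcd(158, 259) = 1, so 158 is a unit in Z/259Z (it has a multiplicative inverse). A unit cannot be a zero-divisor: if 158·b ≡ 0 then multiplying both sides by 158^(−1) gives b ≡ 0. So 158 is not a zero-divisor.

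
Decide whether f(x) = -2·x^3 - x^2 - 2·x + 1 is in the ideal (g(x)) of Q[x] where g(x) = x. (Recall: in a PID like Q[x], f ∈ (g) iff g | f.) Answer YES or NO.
In Q[x] the ideal (g) consists of all multiples of g, so f ∈ (g) iff g | f, i.e. iff the remainder of f on division by g is 0. Divide f by g (g is monic, so eliminate the leading term of the running remainder at each step):
  leading term -2·x^3: subtract (-2·x^2)·g(x) = -2·x^3, leaving -x^2 - 2·x + 1
  leading term -x^2: subtract (-x)·g(x) = -x^2, leaving 1 - 2·x
  leading term -2·x: subtract (-2)·g(x) = -2·x, leaving 1
The remainder r(x) = 1 ≠ 0 (and deg r < deg g), so g ∤ f, i.e. f ∉ (g).

Final answer: NO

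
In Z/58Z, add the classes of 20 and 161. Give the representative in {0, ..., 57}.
Reduce the summands first: 161 ≡ 45 (mod 58), so 20 + 161 ≡ 20 + 45 (mod 58). 20 + 45 = 65; 65 = 1·58 + 7, so (20 + 161) mod 58 = 7.

Final answer: 7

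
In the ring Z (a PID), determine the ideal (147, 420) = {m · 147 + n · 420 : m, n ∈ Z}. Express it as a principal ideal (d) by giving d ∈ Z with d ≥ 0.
(147, 420) = (21); d = 21

In the PID Z, (a, b) is generated by gcd(a, b). Compute gcd(420, 147) with the extended Euclidean algorithm, tracking rows (r, s, t) with s·420 + t·147 = r:
  row A: (420, 1, 0)   [1·420 + 0·147 = 420]
  row B: (147, 0, 1)   [0·420 + 1·147 = 147]
  420 = 2·147 + 126   → row C = row A − 2·row B = (126, 1, −2)   [check: 1·420 − 2·147 = 126]
  147 = 1·126 + 21   → row D = row B − 1·row C = (21, −1, 3)   [check: −1·420 + 3·147 = 21]
  126 = 6·21 + 0   → remainder 0, stop. gcd = 21 (last nonzero row D).
So gcd(147, 420) = 21, with Bézout identity −1·420 + 3·147 = 21. Containment (⊇): the Bézout identity exhibits 21 as an element of (147, 420), giving (21) ⊆ (147, 420). Containment (⊆): since 21 | 147 and 21 | 420 (147 = 21·7, 420 = 21·20), every Z-linear combination of 147 and 420 is divisible by 21, so (147, 420) ⊆ (21). Therefore (147, 420) = (21), d = 21.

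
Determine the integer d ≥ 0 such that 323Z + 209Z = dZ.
(323, 209) = (19); d = 19

In the PID Z, (a, b) is generated by gcd(a, b). Compute gcd(323, 209) with the extended Euclidean algorithm, tracking rows (r, s, t) with s·323 + t·209 = r:
  row A: (323, 1, 0)   [1·323 + 0·209 = 323]
  row B: (209, 0, 1)   [0·323 + 1·209 = 209]
  323 = 1·209 + 114   → row C = row A − 1·row B = (114, 1, −1)   [check: 1·323 − 1·209 = 114]
  209 = 1·114 + 95   → row D = row B − 1·row C = (95, −1, 2)   [check: −1·323 + 2·209 = 95]
  114 = 1·95 + 19   → row E = row C − 1·row D = (19, 2, −3)   [check: 2·323 − 3·209 = 19]
  95 = 5·19 + 0   → remainder 0, stop. gcd = 19 (last nonzero row E).
So gcd(323, 209) = 19, with Bézout identity 2·323 − 3·209 = 19. Containment (⊇): the Bézout identity exhibits 19 as an element of (323, 209), giving (19) ⊆ (323, 209). Containment (⊆): since 19 | 323 and 19 | 209 (323 = 19·17, 209 = 19·11), every Z-linear combination of 323 and 209 is divisible by 19, so (323, 209) ⊆ (19). Therefore (323, 209) = (19), d = 19.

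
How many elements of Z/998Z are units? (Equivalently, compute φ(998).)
An element a ∈ Z/998Z is a unit iff gcd(a, 998) = 1, so the number of units is φ(998). φ is multiplicative, with φ(p^e) = p^e − p^(e−1). Factorise 998 = 2 · 499. Then
  φ(998) = (2 − 1) · (499 − 1) = 1 · 498 = 498.

Final answer: Z/998Z has φ(998) = 498 units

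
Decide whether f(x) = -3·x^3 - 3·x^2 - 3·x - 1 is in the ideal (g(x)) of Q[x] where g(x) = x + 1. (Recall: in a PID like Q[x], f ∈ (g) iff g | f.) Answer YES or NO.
NO

In Q[x] the ideal (g) consists of all multiples of g, so f ∈ (g) iff g | f, i.e. iff the remainder of f on division by g is 0. Divide f by g (g is monic, so eliminate the leading term of the running remainder at each step):
  leading term -3·x^3: subtract (-3·x^2)·g(x) = -3·x^3 - 3·x^2, leaving -3·x - 1
  leading term -3·x: subtract (-3)·g(x) = -3·x - 3, leaving 2
The remainder r(x) = 2 ≠ 0 (and deg r < deg g), so g ∤ f, i.e. f ∉ (g).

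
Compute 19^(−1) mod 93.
Apply the extended Euclidean algorithm to (93, 19), tracking rows (r, s, t) with s·93 + t·19 = r. Each division r_prev = q·r_cur + r_new produces the new row as (previous row) − q·(current row):
  row A: (93, 1, 0)   [1·93 + 0·19 = 93]
  row B: (19, 0, 1)   [0·93 + 1·19 = 19]
  93 = 4·19 + 17   → row C = row A − 4·row B = (17, 1, −4)   [check: 1·93 − 4·19 = 17]
  19 = 1·17 + 2   → row D = row B − 1·row C = (2, −1, 5)   [check: −1·93 + 5·19 = 2]
  17 = 8·2 + 1   → row E = row C − 8·row D = (1, 9, −44)   [check: 9·93 − 44·19 = 1]
  2 = 2·1 + 0   → remainder 0, stop. gcd = 1 (last nonzero row E).
The gcd is 1, so 19 is invertible mod 93. The last nonzero row gives 9·93 − 44·19 = 1, so t = −44. So 19^(−1) ≡ −44 ≡ 49 (mod 93). Verify: 19 · 49 = 931 ≡ 1 (mod 93). ✓

Final answer: 19^(−1) ≡ 49 (mod 93)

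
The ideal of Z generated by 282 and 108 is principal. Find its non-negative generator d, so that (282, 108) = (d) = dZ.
(282, 108) = (6); d = 6

In the PID Z, (a, b) is generated by gcd(a, b). Compute gcd(282, 108) with the extended Euclidean algorithm, tracking rows (r, s, t) with s·282 + t·108 = r:
  row A: (282, 1, 0)   [1·282 + 0·108 = 282]
  row B: (108, 0, 1)   [0·282 + 1·108 = 108]
  282 = 2·108 + 66   → row C = row A − 2·row B = (66, 1, −2)   [check: 1·282 − 2·108 = 66]
  108 = 1·66 + 42   → row D = row B − 1·row C = (42, −1, 3)   [check: −1·282 + 3·108 = 42]
  66 = 1·42 + 24   → row E = row C − 1·row D = (24, 2, −5)   [check: 2·282 − 5·108 = 24]
  42 = 1·24 + 18   → row F = row D − 1·row E = (18, −3, 8)   [check: −3·282 + 8·108 = 18]
  24 = 1·18 + 6   → row G = row E − 1·row F = (6, 5, −13)   [check: 5·282 − 13·108 = 6]
  18 = 3·6 + 0   → remainder 0, stop. gcd = 6 (last nonzero row G).
So gcd(282, 108) = 6, with Bézout identity 5·282 − 13·108 = 6. Containment (⊇): the Bézout identity exhibits 6 as an element of (282, 108), giving (6) ⊆ (282, 108). Containment (⊆): since 6 | 282 and 6 | 108 (282 = 6·47, 108 = 6·18), every Z-linear combination of 282 and 108 is divisible by 6, so (282, 108) ⊆ (6). Therefore (282, 108) = (6), d = 6.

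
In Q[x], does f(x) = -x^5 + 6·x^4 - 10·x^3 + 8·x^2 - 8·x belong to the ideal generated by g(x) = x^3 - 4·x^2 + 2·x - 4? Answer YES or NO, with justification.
In Q[x] the ideal (g) consists of all multiples of g, so f ∈ (g) iff g | f, i.e. iff the remainder of f on division by g is 0. Divide f by g (g is monic, so eliminate the leading term of the running remainder at each step):
  leading term -x^5: subtract (-x^2)·g(x) = -x^5 + 4·x^4 - 2·x^3 + 4·x^2, leaving 2·x^4 - 8·x^3 + 4·x^2 - 8·x
  leading term 2·x^4: subtract (2·x)·g(x) = 2·x^4 - 8·x^3 + 4·x^2 - 8·x, leaving 0
The remainder is 0, so f(x) = g(x) · h(x) with h(x) = -x^2 + 2·x. Hence g | f, i.e. f ∈ (g).

Final answer: YES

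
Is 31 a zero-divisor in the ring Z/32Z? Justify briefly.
NO

gcd(31, 32) = 1, so 31 is a unit in Z/32Z (it has a multiplicative inverse). A unit cannot be a zero-divisor: if 31·b ≡ 0 then multiplying both sides by 31^(−1) gives b ≡ 0. So 31 is not a zero-divisor.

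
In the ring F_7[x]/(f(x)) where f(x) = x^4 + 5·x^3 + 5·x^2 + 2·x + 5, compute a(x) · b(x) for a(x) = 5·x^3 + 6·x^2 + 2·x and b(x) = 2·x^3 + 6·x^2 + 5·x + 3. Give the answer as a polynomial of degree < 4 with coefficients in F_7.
a · b ≡ 5·x^3 + 6·x^2 + 6·x + 5 (mod f(x))

Multiply as integer polynomials: a · b = 10·x^6 + 42·x^5 + 65·x^4 + 57·x^3 + 28·x^2 + 6·x. Reducing coefficients mod 7: a · b ≡ 3·x^6 + 2·x^4 + x^3 + 6·x. Now divide by f(x) = x^4 + 5·x^3 + 5·x^2 + 2·x + 5 in F_7[x], eliminating the leading term at each step:
  leading term 3·x^6: subtract (3·x^2)·f(x) = 3·x^6 + x^5 + x^4 + 6·x^3 + x^2, leaving 6·x^5 + x^4 + 2·x^3 + 6·x^2 + 6·x (coefficients mod 7)
  leading term 6·x^5: subtract (6·x)·f(x) = 6·x^5 + 2·x^4 + 2·x^3 + 5·x^2 + 2·x, leaving 6·x^4 + x^2 + 4·x (coefficients mod 7)
  leading term 6·x^4: subtract (6)·f(x) = 6·x^4 + 2·x^3 + 2·x^2 + 5·x + 2, leaving 5·x^3 + 6·x^2 + 6·x + 5 (coefficients mod 7)
The degree is now < 4, so this is the remainder. Hence a · b ≡ 5·x^3 + 6·x^2 + 6·x + 5 in F_7[x]/(f).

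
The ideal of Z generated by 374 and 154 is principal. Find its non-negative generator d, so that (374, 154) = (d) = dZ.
(374, 154) = (22); d = 22

In the PID Z, (a, b) is generated by gcd(a, b). Compute gcd(374, 154) with the extended Euclidean algorithm, tracking rows (r, s, t) with s·374 + t·154 = r:
  row A: (374, 1, 0)   [1·374 + 0·154 = 374]
  row B: (154, 0, 1)   [0·374 + 1·154 = 154]
  374 = 2·154 + 66   → row C = row A − 2·row B = (66, 1, −2)   [check: 1·374 − 2·154 = 66]
  154 = 2·66 + 22   → row D = row B − 2·row C = (22, −2, 5)   [check: −2·374 + 5·154 = 22]
  66 = 3·22 + 0   → remainder 0, stop. gcd = 22 (last nonzero row D).
So gcd(374, 154) = 22, with Bézout identity −2·374 + 5·154 = 22. Containment (⊇): the Bézout identity exhibits 22 as an element of (374, 154), giving (22) ⊆ (374, 154). Containment (⊆): since 22 | 374 and 22 | 154 (374 = 22·17, 154 = 22·7), every Z-linear combination of 374 and 154 is divisible by 22, so (374, 154) ⊆ (22). Therefore (374, 154) = (22), d = 22.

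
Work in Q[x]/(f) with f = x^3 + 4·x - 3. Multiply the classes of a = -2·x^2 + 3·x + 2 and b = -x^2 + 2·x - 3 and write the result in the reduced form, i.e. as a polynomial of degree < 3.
First multiply in Q[x] without reducing: a · b = 2·x^4 - 7·x^3 + 10·x^2 - 5·x - 6. Now divide by f(x) = x^3 + 4·x - 3, eliminating the leading term at each step:
  leading term 2·x^4: subtract (2·x)·f(x) = 2·x^4 + 8·x^2 - 6·x, leaving -7·x^3 + 2·x^2 + x - 6
  leading term -7·x^3: subtract (-7)·f(x) = -7·x^3 - 28·x + 21, leaving 2·x^2 + 29·x - 27
The degree is now < 3, so this is the remainder. Hence a · b ≡ 2·x^2 + 29·x - 27 in Q[x]/(f).

Final answer: a · b ≡ 2·x^2 + 29·x - 27 (mod f(x))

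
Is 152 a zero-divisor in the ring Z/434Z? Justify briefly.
YES

gcd(152, 434) = 2 > 1, so 152 is not a unit in Z/434Z. In Z/nZ every nonzero non-unit is a zero-divisor: explicitly, take b = 434/gcd = 217 ≠ 0 (mod 434); then 152·217 = 32984 = 76·434, i.e. 152·217 ≡ 0 (mod 434). So 152 is a zero-divisor.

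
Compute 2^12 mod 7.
1

Use repeated squaring. Binary(12) = 1100. Walk through the bits of the exponent 12 left-to-right: at each bit after the leading one, square the running value, then multiply by 2 if the bit is 1 (always reducing mod 7):
  bit 1 = 1 (leading): start with 2.
  bit 2 = 1: square 2^2 = 4; bit is 1, so multiply 4·2 = 8 ≡ 1 (mod 7).
  bit 3 = 0: square 1^2 = 1 (mod 7).
  bit 4 = 0: square 1^2 = 1 (mod 7).
Final value: 2^12 ≡ 1 (mod 7).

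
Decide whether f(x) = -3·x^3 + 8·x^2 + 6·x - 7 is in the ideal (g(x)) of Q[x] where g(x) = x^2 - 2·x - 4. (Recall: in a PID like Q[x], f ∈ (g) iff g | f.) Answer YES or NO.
In Q[x] the ideal (g) consists of all multiples of g, so f ∈ (g) iff g | f, i.e. iff the remainder of f on division by g is 0. Divide f by g (g is monic, so eliminate the leading term of the running remainder at each step):
  leading term -3·x^3: subtract (-3·x)·g(x) = -3·x^3 + 6·x^2 + 12·x, leaving 2·x^2 - 6·x - 7
  leading term 2·x^2: subtract (2)·g(x) = 2·x^2 - 4·x - 8, leaving 1 - 2·x
The remainder r(x) = 1 - 2·x ≠ 0 (and deg r < deg g), so g ∤ f, i.e. f ∉ (g).

Final answer: NO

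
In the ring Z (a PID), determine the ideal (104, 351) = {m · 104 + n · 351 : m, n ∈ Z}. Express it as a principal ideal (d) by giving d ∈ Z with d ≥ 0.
(104, 351) = (13); d = 13

In the PID Z, (a, b) is generated by gcd(a, b). Compute gcd(351, 104) with the extended Euclidean algorithm, tracking rows (r, s, t) with s·351 + t·104 = r:
  row A: (351, 1, 0)   [1·351 + 0·104 = 351]
  row B: (104, 0, 1)   [0·351 + 1·104 = 104]
  351 = 3·104 + 39   → row C = row A − 3·row B = (39, 1, −3)   [check: 1·351 − 3·104 = 39]
  104 = 2·39 + 26   → row D = row B − 2·row C = (26, −2, 7)   [check: −2·351 + 7·104 = 26]
  39 = 1·26 + 13   → row E = row C − 1·row D = (13, 3, −10)   [check: 3·351 − 10·104 = 13]
  26 = 2·13 + 0   → remainder 0, stop. gcd = 13 (last nonzero row E).
So gcd(104, 351) = 13, with Bézout identity 3·351 − 10·104 = 13. Containment (⊇): the Bézout identity exhibits 13 as an element of (104, 351), giving (13) ⊆ (104, 351). Containment (⊆): since 13 | 104 and 13 | 351 (104 = 13·8, 351 = 13·27), every Z-linear combination of 104 and 351 is divisible by 13, so (104, 351) ⊆ (13). Therefore (104, 351) = (13), d = 13.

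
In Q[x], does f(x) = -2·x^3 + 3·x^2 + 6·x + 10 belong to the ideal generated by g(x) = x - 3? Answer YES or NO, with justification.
NO

In Q[x] the ideal (g) consists of all multiples of g, so f ∈ (g) iff g | f, i.e. iff the remainder of f on division by g is 0. Divide f by g (g is monic, so eliminate the leading term of the running remainder at each step):
  leading term -2·x^3: subtract (-2·x^2)·g(x) = -2·x^3 + 6·x^2, leaving -3·x^2 + 6·x + 10
  leading term -3·x^2: subtract (-3·x)·g(x) = -3·x^2 + 9·x, leaving 10 - 3·x
  leading term -3·x: subtract (-3)·g(x) = 9 - 3·x, leaving 1
The remainder r(x) = 1 ≠ 0 (and deg r < deg g), so g ∤ f, i.e. f ∉ (g).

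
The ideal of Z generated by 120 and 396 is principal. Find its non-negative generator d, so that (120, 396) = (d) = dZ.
(120, 396) = (12); d = 12

In the PID Z, (a, b) is generated by gcd(a, b). Compute gcd(396, 120) with the extended Euclidean algorithm, tracking rows (r, s, t) with s·396 + t·120 = r:
  row A: (396, 1, 0)   [1·396 + 0·120 = 396]
  row B: (120, 0, 1)   [0·396 + 1·120 = 120]
  396 = 3·120 + 36   → row C = row A − 3·row B = (36, 1, −3)   [check: 1·396 − 3·120 = 36]
  120 = 3·36 + 12   → row D = row B − 3·row C = (12, −3, 10)   [check: −3·396 + 10·120 = 12]
  36 = 3·12 + 0   → remainder 0, stop. gcd = 12 (last nonzero row D).
So gcd(120, 396) = 12, with Bézout identity −3·396 + 10·120 = 12. Containment (⊇): the Bézout identity exhibits 12 as an element of (120, 396), giving (12) ⊆ (120, 396). Containment (⊆): since 12 | 120 and 12 | 396 (120 = 12·10, 396 = 12·33), every Z-linear combination of 120 and 396 is divisible by 12, so (120, 396) ⊆ (12). Therefore (120, 396) = (12), d = 12.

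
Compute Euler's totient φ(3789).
φ(3789) = 2520

φ is multiplicative, with φ(p^e) = p^e − p^(e−1). Factorise 3789 = 3^2 · 421. Then
  φ(3789) = (3^2 − 3^1) · (421 − 1) = 6 · 420 = 2520.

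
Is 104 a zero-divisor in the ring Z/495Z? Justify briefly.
gcd(104, 495) = 1, so 104 is a unit in Z/495Z (it has a multiplicative inverse). A unit cannot be a zero-divisor: if 104·b ≡ 0 then multiplying both sides by 104^(−1) gives b ≡ 0. So 104 is not a zero-divisor.

Final answer: NO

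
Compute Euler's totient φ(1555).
φ is multiplicative, with φ(p^e) = p^e − p^(e−1). Factorise 1555 = 5 · 311. Then
  φ(1555) = (5 − 1) · (311 − 1) = 4 · 310 = 1240.

Final answer: φ(1555) = 1240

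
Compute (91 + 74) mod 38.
13

Reduce the summands first: 91 ≡ 15, 74 ≡ 36 (mod 38), so 91 + 74 ≡ 15 + 36 (mod 38). 15 + 36 = 51; 51 = 1·38 + 13, so (91 + 74) mod 38 = 13.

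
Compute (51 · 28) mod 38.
22

Reduce the factors first: 51 ≡ 13 (mod 38), so 51 · 28 ≡ 13 · 28 (mod 38). 13 · 28 = 364. Dividing by 38: 364 = 9·38 + 22. So (51 · 28) mod 38 = 22.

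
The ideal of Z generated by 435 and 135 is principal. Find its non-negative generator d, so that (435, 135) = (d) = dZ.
In the PID Z, (a, b) is generated by gcd(a, b). Compute gcd(435, 135) with the extended Euclidean algorithm, tracking rows (r, s, t) with s·435 + t·135 = r:
  row A: (435, 1, 0)   [1·435 + 0·135 = 435]
  row B: (135, 0, 1)   [0·435 + 1·135 = 135]
  435 = 3·135 + 30   → row C = row A − 3·row B = (30, 1, −3)   [check: 1·435 − 3·135 = 30]
  135 = 4·30 + 15   → row D = row B − 4·row C = (15, −4, 13)   [check: −4·435 + 13·135 = 15]
  30 = 2·15 + 0   → remainder 0, stop. gcd = 15 (last nonzero row D).
So gcd(435, 135) = 15, with Bézout identity −4·435 + 13·135 = 15. Containment (⊇): the Bézout identity exhibits 15 as an element of (435, 135), giving (15) ⊆ (435, 135). Containment (⊆): since 15 | 435 and 15 | 135 (435 = 15·29, 135 = 15·9), every Z-linear combination of 435 and 135 is divisible by 15, so (435, 135) ⊆ (15). Therefore (435, 135) = (15), d = 15.

Final answer: (435, 135) = (15); d = 15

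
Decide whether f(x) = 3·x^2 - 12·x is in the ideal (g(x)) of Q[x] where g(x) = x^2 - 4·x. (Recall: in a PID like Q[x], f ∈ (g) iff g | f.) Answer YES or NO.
In Q[x] the ideal (g) consists of all multiples of g, so f ∈ (g) iff g | f, i.e. iff the remainder of f on division by g is 0. Divide f by g (g is monic, so eliminate the leading term of the running remainder at each step):
  leading term 3·x^2: subtract (3)·g(x) = 3·x^2 - 12·x, leaving 0
The remainder is 0, so f(x) = g(x) · h(x) with h(x) = 3. Hence g | f, i.e. f ∈ (g).

Final answer: YES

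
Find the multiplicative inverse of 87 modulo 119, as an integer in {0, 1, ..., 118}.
Apply the extended Euclidean algorithm to (119, 87), tracking rows (r, s, t) with s·119 + t·87 = r. Each division r_prev = q·r_cur + r_new produces the new row as (previous row) − q·(current row):
  row A: (119, 1, 0)   [1·119 + 0·87 = 119]
  row B: (87, 0, 1)   [0·119 + 1·87 = 87]
  119 = 1·87 + 32   → row C = row A − 1·row B = (32, 1, −1)   [check: 1·119 − 1·87 = 32]
  87 = 2·32 + 23   → row D = row B − 2·row C = (23, −2, 3)   [check: −2·119 + 3·87 = 23]
  32 = 1·23 + 9   → row E = row C − 1·row D = (9, 3, −4)   [check: 3·119 − 4·87 = 9]
  23 = 2·9 + 5   → row F = row D − 2·row E = (5, −8, 11)   [check: −8·119 + 11·87 = 5]
  9 = 1·5 + 4   → row G = row E − 1·row F = (4, 11, −15)   [check: 11·119 − 15·87 = 4]
  5 = 1·4 + 1   → row H = row F − 1·row G = (1, −19, 26)   [check: −19·119 + 26·87 = 1]
  4 = 4·1 + 0   → remainder 0, stop. gcd = 1 (last nonzero row H).
The gcd is 1, so 87 is invertible mod 119. The last nonzero row gives −19·119 + 26·87 = 1, so t = 26. So 87^(−1) ≡ 26 (mod 119). Verify: 87 · 26 = 2262 ≡ 1 (mod 119). ✓

Final answer: 87^(−1) ≡ 26 (mod 119)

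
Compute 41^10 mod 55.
Use repeated squaring. Binary(10) = 1010. Walk through the bits of the exponent 10 left-to-right: at each bit after the leading one, square the running value, then multiply by 41 if the bit is 1 (always reducing mod 55):
  bit 1 = 1 (leading): start with 41.
  bit 2 = 0: square 41^2 = 1681 ≡ 31 (mod 55).
  bit 3 = 1: square 31^2 = 961 ≡ 26; bit is 1, so multiply 26·41 = 1066 ≡ 21 (mod 55).
  bit 4 = 0: square 21^2 = 441 ≡ 1 (mod 55).
Final value: 41^10 ≡ 1 (mod 55).

Final answer: 1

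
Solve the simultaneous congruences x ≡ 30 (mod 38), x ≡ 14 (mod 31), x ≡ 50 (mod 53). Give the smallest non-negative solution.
The moduli 38, 31, 53 are pairwise coprime, so by the CRT there is a unique solution mod 38·31·53 = 62434.
Solve by successive substitution. Start with x ≡ 30 (mod 38).
  Combine with x ≡ 14 (mod 31): write x = 30 + 38·t and require 30 + 38·t ≡ 14 (mod 31), i.e. 38·t ≡ 14 − 30 ≡ 15 (mod 31). Since 38^(−1) ≡ 9 (mod 31) (38 ≡ 7 (mod 31)), t ≡ 9·15 ≡ 11 (mod 31). So x ≡ 30 + 38·11 = 448 (mod 1178).
  Combine with x ≡ 50 (mod 53): write x = 448 + 1178·t and require 448 + 1178·t ≡ 50 (mod 53), i.e. 1178·t ≡ 50 − 448 ≡ 26 (mod 53). Since 1178^(−1) ≡ 31 (mod 53) (1178 ≡ 12 (mod 53)), t ≡ 31·26 ≡ 11 (mod 53). So x ≡ 448 + 1178·11 = 13406 (mod 62434).
Unique solution in [0, 62434): x = 13406.

Final answer: x ≡ 13406 (mod 62434); the representative in [0, 62434) is 13406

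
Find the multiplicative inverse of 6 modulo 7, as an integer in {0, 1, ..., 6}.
6^(−1) ≡ 6 (mod 7)

Apply the extended Euclidean algorithm to (7, 6), tracking rows (r, s, t) with s·7 + t·6 = r. Each division r_prev = q·r_cur + r_new produces the new row as (previous row) − q·(current row):
  row A: (7, 1, 0)   [1·7 + 0·6 = 7]
  row B: (6, 0, 1)   [0·7 + 1·6 = 6]
  7 = 1·6 + 1   → row C = row A − 1·row B = (1, 1, −1)   [check: 1·7 − 1·6 = 1]
  6 = 6·1 + 0   → remainder 0, stop. gcd = 1 (last nonzero row C).
The gcd is 1, so 6 is invertible mod 7. The last nonzero row gives 1·7 − 1·6 = 1, so t = −1. So 6^(−1) ≡ −1 ≡ 6 (mod 7). Verify: 6 · 6 = 36 ≡ 1 (mod 7). ✓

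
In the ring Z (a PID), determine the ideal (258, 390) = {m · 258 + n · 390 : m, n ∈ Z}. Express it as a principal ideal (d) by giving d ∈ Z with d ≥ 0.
In the PID Z, (a, b) is generated by gcd(a, b). Compute gcd(390, 258) with the extended Euclidean algorithm, tracking rows (r, s, t) with s·390 + t·258 = r:
  row A: (390, 1, 0)   [1·390 + 0·258 = 390]
  row B: (258, 0, 1)   [0·390 + 1·258 = 258]
  390 = 1·258 + 132   → row C = row A − 1·row B = (132, 1, −1)   [check: 1·390 − 1·258 = 132]
  258 = 1·132 + 126   → row D = row B − 1·row C = (126, −1, 2)   [check: −1·390 + 2·258 = 126]
  132 = 1·126 + 6   → row E = row C − 1·row D = (6, 2, −3)   [check: 2·390 − 3·258 = 6]
  126 = 21·6 + 0   → remainder 0, stop. gcd = 6 (last nonzero row E).
So gcd(258, 390) = 6, with Bézout identity 2·390 − 3·258 = 6. Containment (⊇): the Bézout identity exhibits 6 as an element of (258, 390), giving (6) ⊆ (258, 390). Containment (⊆): since 6 | 258 and 6 | 390 (258 = 6·43, 390 = 6·65), every Z-linear combination of 258 and 390 is divisible by 6, so (258, 390) ⊆ (6). Therefore (258, 390) = (6), d = 6.

Final answer: (258, 390) = (6); d = 6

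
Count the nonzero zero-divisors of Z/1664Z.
In Z/1664Z each nonzero element is either a unit (gcd with 1664 is 1) or a zero-divisor (gcd > 1). The number of units is φ(1664): factorise 1664 = 2^7 · 13, so φ(1664) = (2^7 − 2^6) · (13 − 1) = 64 · 12 = 768. The nonzero elements number 1664 − 1 = 1663. Hence the nonzero zero-divisors number 1663 − 768 = 895.

Final answer: Z/1664Z has 895 nonzero zero-divisors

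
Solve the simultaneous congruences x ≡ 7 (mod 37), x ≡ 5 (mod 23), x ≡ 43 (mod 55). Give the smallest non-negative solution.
x ≡ 34528 (mod 46805); the representative in [0, 46805) is 34528

The moduli 37, 23, 55 are pairwise coprime, so by the CRT there is a unique solution mod 37·23·55 = 46805.
Solve by successive substitution. Start with x ≡ 7 (mod 37).
  Combine with x ≡ 5 (mod 23): write x = 7 + 37·t and require 7 + 37·t ≡ 5 (mod 23), i.e. 37·t ≡ 5 − 7 ≡ 21 (mod 23). Since 37^(−1) ≡ 5 (mod 23) (37 ≡ 14 (mod 23)), t ≡ 5·21 ≡ 13 (mod 23). So x ≡ 7 + 37·13 = 488 (mod 851).
  Combine with x ≡ 43 (mod 55): write x = 488 + 851·t and require 488 + 851·t ≡ 43 (mod 55), i.e. 851·t ≡ 43 − 488 ≡ 50 (mod 55). Since 851^(−1) ≡ 36 (mod 55) (851 ≡ 26 (mod 55)), t ≡ 36·50 ≡ 40 (mod 55). So x ≡ 488 + 851·40 = 34528 (mod 46805).
Unique solution in [0, 46805): x = 34528.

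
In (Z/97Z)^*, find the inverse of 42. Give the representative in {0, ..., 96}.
42^(−1) ≡ 67 (mod 97)

Apply the extended Euclidean algorithm to (97, 42), tracking rows (r, s, t) with s·97 + t·42 = r. Each division r_prev = q·r_cur + r_new produces the new row as (previous row) − q·(current row):
  row A: (97, 1, 0)   [1·97 + 0·42 = 97]
  row B: (42, 0, 1)   [0·97 + 1·42 = 42]
  97 = 2·42 + 13   → row C = row A − 2·row B = (13, 1, −2)   [check: 1·97 − 2·42 = 13]
  42 = 3·13 + 3   → row D = row B − 3·row C = (3, −3, 7)   [check: −3·97 + 7·42 = 3]
  13 = 4·3 + 1   → row E = row C − 4·row D = (1, 13, −30)   [check: 13·97 − 30·42 = 1]
  3 = 3·1 + 0   → remainder 0, stop. gcd = 1 (last nonzero row E).
The gcd is 1, so 42 is invertible mod 97. The last nonzero row gives 13·97 − 30·42 = 1, so t = −30. So 42^(−1) ≡ −30 ≡ 67 (mod 97). Verify: 42 · 67 = 2814 ≡ 1 (mod 97). ✓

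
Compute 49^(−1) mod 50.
Apply the extended Euclidean algorithm to (50, 49), tracking rows (r, s, t) with s·50 + t·49 = r. Each division r_prev = q·r_cur + r_new produces the new row as (previous row) − q·(current row):
  row A: (50, 1, 0)   [1·50 + 0·49 = 50]
  row B: (49, 0, 1)   [0·50 + 1·49 = 49]
  50 = 1·49 + 1   → row C = row A − 1·row B = (1, 1, −1)   [check: 1·50 − 1·49 = 1]
  49 = 49·1 + 0   → remainder 0, stop. gcd = 1 (last nonzero row C).
The gcd is 1, so 49 is invertible mod 50. The last nonzero row gives 1·50 − 1·49 = 1, so t = −1. So 49^(−1) ≡ −1 ≡ 49 (mod 50). Verify: 49 · 49 = 2401 ≡ 1 (mod 50). ✓

Final answer: 49^(−1) ≡ 49 (mod 50)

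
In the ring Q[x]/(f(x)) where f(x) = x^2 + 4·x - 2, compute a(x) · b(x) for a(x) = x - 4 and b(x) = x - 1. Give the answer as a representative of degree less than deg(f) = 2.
First multiply in Q[x] without reducing: a · b = x^2 - 5·x + 4. Now divide by f(x) = x^2 + 4·x - 2, eliminating the leading term at each step:
  leading term x^2: subtract (1)·f(x) = x^2 + 4·x - 2, leaving 6 - 9·x
The degree is now < 2, so this is the remainder. Hence a · b ≡ 6 - 9·x in Q[x]/(f).

Final answer: a · b ≡ 6 - 9·x (mod f(x))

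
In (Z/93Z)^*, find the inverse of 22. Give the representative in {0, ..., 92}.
22^(−1) ≡ 55 (mod 93)

Apply the extended Euclidean algorithm to (93, 22), tracking rows (r, s, t) with s·93 + t·22 = r. Each division r_prev = q·r_cur + r_new produces the new row as (previous row) − q·(current row):
  row A: (93, 1, 0)   [1·93 + 0·22 = 93]
  row B: (22, 0, 1)   [0·93 + 1·22 = 22]
  93 = 4·22 + 5   → row C = row A − 4·row B = (5, 1, −4)   [check: 1·93 − 4·22 = 5]
  22 = 4·5 + 2   → row D = row B − 4·row C = (2, −4, 17)   [check: −4·93 + 17·22 = 2]
  5 = 2·2 + 1   → row E = row C − 2·row D = (1, 9, −38)   [check: 9·93 − 38·22 = 1]
  2 = 2·1 + 0   → remainder 0, stop. gcd = 1 (last nonzero row E).
The gcd is 1, so 22 is invertible mod 93. The last nonzero row gives 9·93 − 38·22 = 1, so t = −38. So 22^(−1) ≡ −38 ≡ 55 (mod 93). Verify: 22 · 55 = 1210 ≡ 1 (mod 93). ✓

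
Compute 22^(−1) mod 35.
Apply the extended Euclidean algorithm to (35, 22), tracking rows (r, s, t) with s·35 + t·22 = r. Each division r_prev = q·r_cur + r_new produces the new row as (previous row) − q·(current row):
  row A: (35, 1, 0)   [1·35 + 0·22 = 35]
  row B: (22, 0, 1)   [0·35 + 1·22 = 22]
  35 = 1·22 + 13   → row C = row A − 1·row B = (13, 1, −1)   [check: 1·35 − 1·22 = 13]
  22 = 1·13 + 9   → row D = row B − 1·row C = (9, −1, 2)   [check: −1·35 + 2·22 = 9]
  13 = 1·9 + 4   → row E = row C − 1·row D = (4, 2, −3)   [check: 2·35 − 3·22 = 4]
  9 = 2·4 + 1   → row F = row D − 2·row E = (1, −5, 8)   [check: −5·35 + 8·22 = 1]
  4 = 4·1 + 0   → remainder 0, stop. gcd = 1 (last nonzero row F).
The gcd is 1, so 22 is invertible mod 35. The last nonzero row gives −5·35 + 8·22 = 1, so t = 8. So 22^(−1) ≡ 8 (mod 35). Verify: 22 · 8 = 176 ≡ 1 (mod 35). ✓

Final answer: 22^(−1) ≡ 8 (mod 35)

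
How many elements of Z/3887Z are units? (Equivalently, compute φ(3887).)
Z/3887Z has φ(3887) = 3432 units

An element a ∈ Z/3887Z is a unit iff gcd(a, 3887) = 1, so the number of units is φ(3887). φ is multiplicative, with φ(p^e) = p^e − p^(e−1). Factorise 3887 = 13^2 · 23. Then
  φ(3887) = (13^2 − 13^1) · (23 − 1) = 156 · 22 = 3432.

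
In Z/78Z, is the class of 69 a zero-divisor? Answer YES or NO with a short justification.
gcd(69, 78) = 3 > 1, so 69 is not a unit in Z/78Z. In Z/nZ every nonzero non-unit is a zero-divisor: explicitly, take b = 78/gcd = 26 ≠ 0 (mod 78); then 69·26 = 1794 = 23·78, i.e. 69·26 ≡ 0 (mod 78). So 69 is a zero-divisor.

Final answer: YES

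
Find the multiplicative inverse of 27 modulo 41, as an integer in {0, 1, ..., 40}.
27^(−1) ≡ 38 (mod 41)

Apply the extended Euclidean algorithm to (41, 27), tracking rows (r, s, t) with s·41 + t·27 = r. Each division r_prev = q·r_cur + r_new produces the new row as (previous row) − q·(current row):
  row A: (41, 1, 0)   [1·41 + 0·27 = 41]
  row B: (27, 0, 1)   [0·41 + 1·27 = 27]
  41 = 1·27 + 14   → row C = row A − 1·row B = (14, 1, −1)   [check: 1·41 − 1·27 = 14]
  27 = 1·14 + 13   → row D = row B − 1·row C = (13, −1, 2)   [check: −1·41 + 2·27 = 13]
  14 = 1·13 + 1   → row E = row C − 1·row D = (1, 2, −3)   [check: 2·41 − 3·27 = 1]
  13 = 13·1 + 0   → remainder 0, stop. gcd = 1 (last nonzero row E).
The gcd is 1, so 27 is invertible mod 41. The last nonzero row gives 2·41 − 3·27 = 1, so t = −3. So 27^(−1) ≡ −3 ≡ 38 (mod 41). Verify: 27 · 38 = 1026 ≡ 1 (mod 41). ✓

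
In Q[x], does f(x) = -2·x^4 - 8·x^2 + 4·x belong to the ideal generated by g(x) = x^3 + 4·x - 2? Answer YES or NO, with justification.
YES

In Q[x] the ideal (g) consists of all multiples of g, so f ∈ (g) iff g | f, i.e. iff the remainder of f on division by g is 0. Divide f by g (g is monic, so eliminate the leading term of the running remainder at each step):
  leading term -2·x^4: subtract (-2·x)·g(x) = -2·x^4 - 8·x^2 + 4·x, leaving 0
The remainder is 0, so f(x) = g(x) · h(x) with h(x) = -2·x. Hence g | f, i.e. f ∈ (g).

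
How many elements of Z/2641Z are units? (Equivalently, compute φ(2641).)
Z/2641Z has φ(2641) = 2484 units

An element a ∈ Z/2641Z is a unit iff gcd(a, 2641) = 1, so the number of units is φ(2641). φ is multiplicative, with φ(p^e) = p^e − p^(e−1). Factorise 2641 = 19 · 139. Then
  φ(2641) = (19 − 1) · (139 − 1) = 18 · 138 = 2484.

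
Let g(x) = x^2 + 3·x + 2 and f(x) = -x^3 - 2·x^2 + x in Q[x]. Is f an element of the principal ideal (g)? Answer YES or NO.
NO

In Q[x] the ideal (g) consists of all multiples of g, so f ∈ (g) iff g | f, i.e. iff the remainder of f on division by g is 0. Divide f by g (g is monic, so eliminate the leading term of the running remainder at each step):
  leading term -x^3: subtract (-x)·g(x) = -x^3 - 3·x^2 - 2·x, leaving x^2 + 3·x
  leading term x^2: subtract (1)·g(x) = x^2 + 3·x + 2, leaving -2
The remainder r(x) = -2 ≠ 0 (and deg r < deg g), so g ∤ f, i.e. f ∉ (g).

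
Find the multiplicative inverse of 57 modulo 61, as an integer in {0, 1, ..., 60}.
Apply the extended Euclidean algorithm to (61, 57), tracking rows (r, s, t) with s·61 + t·57 = r. Each division r_prev = q·r_cur + r_new produces the new row as (previous row) − q·(current row):
  row A: (61, 1, 0)   [1·61 + 0·57 = 61]
  row B: (57, 0, 1)   [0·61 + 1·57 = 57]
  61 = 1·57 + 4   → row C = row A − 1·row B = (4, 1, −1)   [check: 1·61 − 1·57 = 4]
  57 = 14·4 + 1   → row D = row B − 14·row C = (1, −14, 15)   [check: −14·61 + 15·57 = 1]
  4 = 4·1 + 0   → remainder 0, stop. gcd = 1 (last nonzero row D).
The gcd is 1, so 57 is invertible mod 61. The last nonzero row gives −14·61 + 15·57 = 1, so t = 15. So 57^(−1) ≡ 15 (mod 61). Verify: 57 · 15 = 855 ≡ 1 (mod 61). ✓

Final answer: 57^(−1) ≡ 15 (mod 61)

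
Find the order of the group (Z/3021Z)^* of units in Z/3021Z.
|(Z/3021Z)^*| = 1872

(Z/3021Z)^* consists of the classes a with gcd(a, 3021) = 1, so its order is φ(3021). φ is multiplicative, with φ(p^e) = p^e − p^(e−1). Factorise 3021 = 3 · 19 · 53. Then
  φ(3021) = (3 − 1) · (19 − 1) · (53 − 1) = 2 · 18 · 52 = 1872.
Thus |(Z/3021Z)^*| = 1872.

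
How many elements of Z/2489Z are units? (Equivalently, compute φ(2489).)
An element a ∈ Z/2489Z is a unit iff gcd(a, 2489) = 1, so the number of units is φ(2489). φ is multiplicative, with φ(p^e) = p^e − p^(e−1). Factorise 2489 = 19 · 131. Then
  φ(2489) = (19 − 1) · (131 − 1) = 18 · 130 = 2340.

Final answer: Z/2489Z has φ(2489) = 2340 units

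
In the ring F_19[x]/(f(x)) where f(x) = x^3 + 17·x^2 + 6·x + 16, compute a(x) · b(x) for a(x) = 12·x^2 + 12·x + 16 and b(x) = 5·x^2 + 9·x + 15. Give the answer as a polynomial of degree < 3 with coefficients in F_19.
Multiply as integer polynomials: a · b = 60·x^4 + 168·x^3 + 368·x^2 + 324·x + 240. Reducing coefficients mod 19: a · b ≡ 3·x^4 + 16·x^3 + 7·x^2 + x + 12. Now divide by f(x) = x^3 + 17·x^2 + 6·x + 16 in F_19[x], eliminating the leading term at each step:
  leading term 3·x^4: subtract (3·x)·f(x) = 3·x^4 + 13·x^3 + 18·x^2 + 10·x, leaving 3·x^3 + 8·x^2 + 10·x + 12 (coefficients mod 19)
  leading term 3·x^3: subtract (3)·f(x) = 3·x^3 + 13·x^2 + 18·x + 10, leaving 14·x^2 + 11·x + 2 (coefficients mod 19)
The degree is now < 3, so this is the remainder. Hence a · b ≡ 14·x^2 + 11·x + 2 in F_19[x]/(f).

Final answer: a · b ≡ 14·x^2 + 11·x + 2 (mod f(x))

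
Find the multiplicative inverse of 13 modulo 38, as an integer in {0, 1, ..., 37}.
13^(−1) ≡ 3 (mod 38)

Apply the extended Euclidean algorithm to (38, 13), tracking rows (r, s, t) with s·38 + t·13 = r. Each division r_prev = q·r_cur + r_new produces the new row as (previous row) − q·(current row):
  row A: (38, 1, 0)   [1·38 + 0·13 = 38]
  row B: (13, 0, 1)   [0·38 + 1·13 = 13]
  38 = 2·13 + 12   → row C = row A − 2·row B = (12, 1, −2)   [check: 1·38 − 2·13 = 12]
  13 = 1·12 + 1   → row D = row B − 1·row C = (1, −1, 3)   [check: −1·38 + 3·13 = 1]
  12 = 12·1 + 0   → remainder 0, stop. gcd = 1 (last nonzero row D).
The gcd is 1, so 13 is invertible mod 38. The last nonzero row gives −1·38 + 3·13 = 1, so t = 3. So 13^(−1) ≡ 3 (mod 38). Verify: 13 · 3 = 39 ≡ 1 (mod 38). ✓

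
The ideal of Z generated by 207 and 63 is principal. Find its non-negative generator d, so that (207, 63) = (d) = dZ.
In the PID Z, (a, b) is generated by gcd(a, b). Compute gcd(207, 63) with the extended Euclidean algorithm, tracking rows (r, s, t) with s·207 + t·63 = r:
  row A: (207, 1, 0)   [1·207 + 0·63 = 207]
  row B: (63, 0, 1)   [0·207 + 1·63 = 63]
  207 = 3·63 + 18   → row C = row A − 3·row B = (18, 1, −3)   [check: 1·207 − 3·63 = 18]
  63 = 3·18 + 9   → row D = row B − 3·row C = (9, −3, 10)   [check: −3·207 + 10·63 = 9]
  18 = 2·9 + 0   → remainder 0, stop. gcd = 9 (last nonzero row D).
So gcd(207, 63) = 9, with Bézout identity −3·207 + 10·63 = 9. Containment (⊇): the Bézout identity exhibits 9 as an element of (207, 63), giving (9) ⊆ (207, 63). Containment (⊆): since 9 | 207 and 9 | 63 (207 = 9·23, 63 = 9·7), every Z-linear combination of 207 and 63 is divisible by 9, so (207, 63) ⊆ (9). Therefore (207, 63) = (9), d = 9.

Final answer: (207, 63) = (9); d = 9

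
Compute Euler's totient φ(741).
φ(741) = 432

φ is multiplicative, with φ(p^e) = p^e − p^(e−1). Factorise 741 = 3 · 13 · 19. Then
  φ(741) = (3 − 1) · (13 − 1) · (19 − 1) = 2 · 12 · 18 = 432.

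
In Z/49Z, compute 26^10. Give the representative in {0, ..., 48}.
Use repeated squaring. Binary(10) = 1010. Walk through the bits of the exponent 10 left-to-right: at each bit after the leading one, square the running value, then multiply by 26 if the bit is 1 (always reducing mod 49):
  bit 1 = 1 (leading): start with 26.
  bit 2 = 0: square 26^2 = 676 ≡ 39 (mod 49).
  bit 3 = 1: square 39^2 = 1521 ≡ 2; bit is 1, so multiply 2·26 = 52 ≡ 3 (mod 49).
  bit 4 = 0: square 3^2 = 9 (mod 49).
Final value: 26^10 ≡ 9 (mod 49).

Final answer: 9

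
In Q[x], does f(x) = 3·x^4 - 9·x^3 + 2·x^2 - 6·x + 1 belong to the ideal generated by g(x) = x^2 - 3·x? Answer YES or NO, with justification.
NO

In Q[x] the ideal (g) consists of all multiples of g, so f ∈ (g) iff g | f, i.e. iff the remainder of f on division by g is 0. Divide f by g (g is monic, so eliminate the leading term of the running remainder at each step):
  leading term 3·x^4: subtract (3·x^2)·g(x) = 3·x^4 - 9·x^3, leaving 2·x^2 - 6·x + 1
  leading term 2·x^2: subtract (2)·g(x) = 2·x^2 - 6·x, leaving 1
The remainder r(x) = 1 ≠ 0 (and deg r < deg g), so g ∤ f, i.e. f ∉ (g).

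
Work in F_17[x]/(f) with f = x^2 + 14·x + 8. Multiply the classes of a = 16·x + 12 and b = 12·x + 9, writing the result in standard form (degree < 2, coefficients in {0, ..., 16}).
a · b ≡ 14·x (mod f(x))

Multiply as integer polynomials: a · b = 192·x^2 + 288·x + 108. Reducing coefficients mod 17: a · b ≡ 5·x^2 + 16·x + 6. Now divide by f(x) = x^2 + 14·x + 8 in F_17[x], eliminating the leading term at each step:
  leading term 5·x^2: subtract (5)·f(x) = 5·x^2 + 2·x + 6, leaving 14·x (coefficients mod 17)
The degree is now < 2, so this is the remainder. Hence a · b ≡ 14·x in F_17[x]/(f).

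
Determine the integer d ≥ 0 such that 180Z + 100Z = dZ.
(180, 100) = (20); d = 20

In the PID Z, (a, b) is generated by gcd(a, b). Compute gcd(180, 100) with the extended Euclidean algorithm, tracking rows (r, s, t) with s·180 + t·100 = r:
  row A: (180, 1, 0)   [1·180 + 0·100 = 180]
  row B: (100, 0, 1)   [0·180 + 1·100 = 100]
  180 = 1·100 + 80   → row C = row A − 1·row B = (80, 1, −1)   [check: 1·180 − 1·100 = 80]
  100 = 1·80 + 20   → row D = row B − 1·row C = (20, −1, 2)   [check: −1·180 + 2·100 = 20]
  80 = 4·20 + 0   → remainder 0, stop. gcd = 20 (last nonzero row D).
So gcd(180, 100) = 20, with Bézout identity −1·180 + 2·100 = 20. Containment (⊇): the Bézout identity exhibits 20 as an element of (180, 100), giving (20) ⊆ (180, 100). Containment (⊆): since 20 | 180 and 20 | 100 (180 = 20·9, 100 = 20·5), every Z-linear combination of 180 and 100 is divisible by 20, so (180, 100) ⊆ (20). Therefore (180, 100) = (20), d = 20.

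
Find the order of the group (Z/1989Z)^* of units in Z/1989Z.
(Z/1989Z)^* consists of the classes a with gcd(a, 1989) = 1, so its order is φ(1989). φ is multiplicative, with φ(p^e) = p^e − p^(e−1). Factorise 1989 = 3^2 · 13 · 17. Then
  φ(1989) = (3^2 − 3^1) · (13 − 1) · (17 − 1) = 6 · 12 · 16 = 1152.
Thus |(Z/1989Z)^*| = 1152.

Final answer: |(Z/1989Z)^*| = 1152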